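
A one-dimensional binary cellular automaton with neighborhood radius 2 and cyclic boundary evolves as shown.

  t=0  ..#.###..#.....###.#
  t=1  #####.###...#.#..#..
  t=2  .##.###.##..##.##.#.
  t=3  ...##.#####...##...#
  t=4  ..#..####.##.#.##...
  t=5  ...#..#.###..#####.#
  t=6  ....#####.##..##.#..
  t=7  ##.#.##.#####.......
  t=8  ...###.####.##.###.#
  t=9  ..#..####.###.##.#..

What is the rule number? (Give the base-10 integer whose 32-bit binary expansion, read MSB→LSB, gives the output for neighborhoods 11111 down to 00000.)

  [31] ##### => #  t=1,i=2
  [30] ####. => .  t=1,i=3
  [29] ###.# => #  t=0,i=17
  [28] ###.. => #  t=0,i=6
  [27] ##.## => #  t=1,i=5
  [26] ##.#. => .  t=0,i=18
  [25] ##..# => #  t=0,i=7
  [24] ##... => #  t=1,i=9
  [23] #.### => #  t=0,i=4
  [22] #.##. => #  t=2,i=8
  [21] #.#.# => #  t=4,i=13
  [20] #.#.. => .  t=0,i=19
  [19] #..## => .  t=1,i=19
  [18] #..#. => #  t=0,i=1
  [17] #...# => .  t=1,i=10
  [16] #.... => .  t=0,i=11
  [15] .#### => #  t=1,i=1
  [14] .###. => .  t=0,i=5
  [13] .##.# => .  t=2,i=2
  [12] .##.. => #  t=2,i=9
  [11] .#.## => #  t=0,i=3
  [10] .#.#. => #  t=1,i=13
  [9] .#..# => #  t=0,i=0
  [8] .#... => .  t=0,i=10
  [7] ..### => .  t=0,i=15
  [6] ..##. => .  t=2,i=1
  [5] ..#.# => #  t=0,i=2
  [4] ..#.. => .  t=0,i=9
  [3] ...## => #  t=0,i=14
  [2] ...#. => .  t=1,i=11
  [1] ....# => .  t=0,i=13
  [0] ..... => #  t=0,i=12
  bits 10111011111001001001111000101001 = 3152322089

3152322089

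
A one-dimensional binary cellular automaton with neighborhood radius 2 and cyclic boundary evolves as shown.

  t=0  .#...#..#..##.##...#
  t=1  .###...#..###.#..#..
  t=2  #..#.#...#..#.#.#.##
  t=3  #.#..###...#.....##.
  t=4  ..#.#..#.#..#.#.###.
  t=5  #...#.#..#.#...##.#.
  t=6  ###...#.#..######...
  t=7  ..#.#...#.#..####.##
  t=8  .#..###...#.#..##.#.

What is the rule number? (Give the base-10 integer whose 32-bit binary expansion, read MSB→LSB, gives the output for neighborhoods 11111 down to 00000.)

4041091401

  ##### -> #   bit 31 = 1  t=6,i=13
  ####. -> #   bit 30 = 1  t=6,i=15
  ###.# -> #   bit 29 = 1  t=1,i=12
  ###.. -> #   bit 28 = 1  t=1,i=3
  ##.## -> .   bit 27 = 0  t=0,i=13
  ##.#. -> .   bit 26 = 0  t=1,i=13
  ##..# -> .   bit 25 = 0  t=2,i=1
  ##... -> .   bit 24 = 0  t=0,i=16
  #.### -> #   bit 23 = 1  t=2,i=18
  #.##. -> #   bit 22 = 1  t=0,i=14
  #.#.# -> .   bit 21 = 0  t=2,i=14
  #.#.. -> #   bit 20 = 1  t=0,i=1
  #..## -> #   bit 19 = 1  t=0,i=10
  #..#. -> #   bit 18 = 1  t=0,i=7
  #...# -> #   bit 17 = 1  t=0,i=3
  #.... -> .   bit 16 = 0  t=3,i=13
  .#### -> .   bit 15 = 0  t=6,i=12
  .###. -> .   bit 14 = 0  t=1,i=2
  .##.# -> #   bit 13 = 1  t=0,i=12
  .##.. -> .   bit 12 = 0  t=0,i=15
  .#.## -> #   bit 11 = 1  t=2,i=17
  .#.#. -> .   bit 10 = 0  t=0,i=0
  .#..# -> .   bit 9 = 0  t=0,i=6
  .#... -> #   bit 8 = 1  t=0,i=2
  ..### -> .   bit 7 = 0  t=1,i=1
  ..##. -> #   bit 6 = 1  t=0,i=11
  ..#.# -> .   bit 5 = 0  t=0,i=19
  ..#.. -> .   bit 4 = 0  t=0,i=5
  ...## -> #   bit 3 = 1  t=1,i=0
  ...#. -> .   bit 2 = 0  t=0,i=4
  ....# -> .   bit 1 = 0  t=3,i=15
  ..... -> #   bit 0 = 1  t=3,i=14
  bits 11110000110111100010100101001001 = 4041091401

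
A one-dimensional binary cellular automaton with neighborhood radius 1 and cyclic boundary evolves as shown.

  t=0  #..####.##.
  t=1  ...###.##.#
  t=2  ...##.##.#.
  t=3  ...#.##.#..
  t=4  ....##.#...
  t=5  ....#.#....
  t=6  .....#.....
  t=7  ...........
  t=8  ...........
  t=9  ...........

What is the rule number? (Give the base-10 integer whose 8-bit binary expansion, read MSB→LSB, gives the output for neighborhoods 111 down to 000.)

  ###|#  b7=1 t=0,i=4
  ##.|.  b6=0 t=0,i=6
  #.#|#  b5=1 t=0,i=7
  #..|.  b4=0 t=0,i=1
  .##|#  b3=1 t=0,i=3
  .#.|.  b2=0 t=0,i=0
  ..#|.  b1=0 t=0,i=2
  ...|.  b0=0 t=1,i=1
  bits 10101000 = 168

168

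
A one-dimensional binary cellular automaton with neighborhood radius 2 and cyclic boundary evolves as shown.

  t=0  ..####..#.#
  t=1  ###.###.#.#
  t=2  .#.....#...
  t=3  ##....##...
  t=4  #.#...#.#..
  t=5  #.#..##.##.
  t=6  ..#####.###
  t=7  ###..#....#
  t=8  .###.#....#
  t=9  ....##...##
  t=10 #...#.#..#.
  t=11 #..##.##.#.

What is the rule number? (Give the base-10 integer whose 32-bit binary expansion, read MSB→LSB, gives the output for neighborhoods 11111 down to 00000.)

1465393908

  #####|.  b31=0 t=6,i=4
  ####.|#  b30=1 t=0,i=4
  ###.#|.  b29=0 t=1,i=2
  ###..|#  b28=1 t=0,i=5
  ##.##|.  b27=0 t=1,i=3
  ##.#.|#  b26=1 t=1,i=7
  ##..#|#  b25=1 t=0,i=6
  ##...|#  b24=1 t=3,i=2
  #.###|.  b23=0 t=1,i=4
  #.##.|#  b22=1 t=5,i=8
  #.#.#|.  b21=0 t=1,i=8
  #.#..|#  b20=1 t=0,i=10
  #..##|#  b19=1 t=0,i=1
  #..#.|.  b18=0 t=0,i=7
  #...#|.  b17=0 t=3,i=9
  #....|.  b16=0 t=2,i=3
  .####|.  b15=0 t=0,i=3
  .###.|.  b14=0 t=1,i=5
  .##.#|#  b13=1 t=5,i=6
  .##..|.  b12=0 t=3,i=1
  .#.##|.  b11=0 t=1,i=9
  .#.#.|.  b10=0 t=0,i=9
  .#..#|#  b9=1 t=0,i=0
  .#...|.  b8=0 t=2,i=2
  ..###|#  b7=1 t=0,i=2
  ..##.|#  b6=1 t=3,i=0
  ..#.#|#  b5=1 t=0,i=8
  ..#..|#  b4=1 t=2,i=1
  ...##|.  b3=0 t=3,i=5
  ...#.|#  b2=1 t=2,i=0
  ....#|.  b1=0 t=2,i=5
  .....|.  b0=0 t=2,i=4
  bits 01010111010110000010001011110100 = 1465393908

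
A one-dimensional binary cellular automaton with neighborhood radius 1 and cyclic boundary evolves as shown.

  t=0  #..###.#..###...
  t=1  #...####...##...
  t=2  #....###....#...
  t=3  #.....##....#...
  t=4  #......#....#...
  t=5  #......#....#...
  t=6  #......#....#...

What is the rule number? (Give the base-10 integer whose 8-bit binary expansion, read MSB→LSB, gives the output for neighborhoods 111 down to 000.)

  ###|#  b7=1 t=0,i=4
  ##.|#  b6=1 t=0,i=5
  #.#|#  b5=1 t=0,i=6
  #..|.  b4=0 t=0,i=1
  .##|.  b3=0 t=0,i=3
  .#.|#  b2=1 t=0,i=0
  ..#|.  b1=0 t=0,i=2
  ...|.  b0=0 t=0,i=14
  bits 11100100 = 228

228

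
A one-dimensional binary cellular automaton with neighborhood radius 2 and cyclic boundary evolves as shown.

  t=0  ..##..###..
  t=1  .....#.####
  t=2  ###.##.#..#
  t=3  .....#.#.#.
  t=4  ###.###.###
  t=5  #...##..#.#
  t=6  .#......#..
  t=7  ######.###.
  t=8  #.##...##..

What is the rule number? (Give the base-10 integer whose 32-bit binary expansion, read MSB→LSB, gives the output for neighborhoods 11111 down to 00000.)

  [31] ##### => #  t=4,i=0
  [30] ####. => .  t=1,i=9
  [29] ###.# => .  t=2,i=2
  [28] ###.. => #  t=0,i=8
  [27] ##.## => .  t=2,i=3
  [26] ##.#. => .  t=2,i=6
  [25] ##..# => .  t=0,i=4
  [24] ##... => #  t=0,i=9
  [23] #.### => #  t=1,i=7
  [22] #.##. => .  t=2,i=4
  [21] #.#.# => .  t=3,i=7
  [20] #.#.. => #  t=2,i=7
  [19] #..## => #  t=0,i=5
  [18] #..#. => .  t=5,i=7
  [17] #...# => .  t=5,i=2
  [16] #.... => #  t=0,i=10
  [15] .#### => .  t=1,i=8
  [14] .###. => #  t=0,i=7
  [13] .##.# => #  t=2,i=5
  [12] .##.. => .  t=0,i=3
  [11] .#.## => .  t=1,i=6
  [10] .#.#. => #  t=3,i=6
  [9] .#..# => .  t=2,i=8
  [8] .#... => #  t=3,i=10
  [7] ..### => .  t=0,i=6
  [6] ..##. => .  t=0,i=2
  [5] ..#.# => #  t=1,i=5
  [4] ..#.. => #  t=6,i=1
  [3] ...## => .  t=0,i=1
  [2] ...#. => #  t=1,i=4
  [1] ....# => .  t=0,i=0
  [0] ..... => #  t=1,i=2
  bits 10010001100110010110010100110101 = 2442749237

2442749237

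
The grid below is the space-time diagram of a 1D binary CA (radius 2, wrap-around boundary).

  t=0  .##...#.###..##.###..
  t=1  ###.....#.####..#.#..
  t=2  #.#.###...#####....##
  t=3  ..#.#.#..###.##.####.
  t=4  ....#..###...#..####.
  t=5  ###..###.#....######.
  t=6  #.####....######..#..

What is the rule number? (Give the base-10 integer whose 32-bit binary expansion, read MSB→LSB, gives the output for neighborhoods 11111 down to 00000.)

  #####|.  b31=0 t=2,i=12
  ####.|#  b30=1 t=1,i=12
  ###.#|.  b29=0 t=2,i=0
  ###..|#  b28=1 t=0,i=10
  ##.##|.  b27=0 t=0,i=15
  ##.#.|.  b26=0 t=2,i=1
  ##..#|#  b25=1 t=0,i=11
  ##...|.  b24=0 t=0,i=3
  #.###|#  b23=1 t=0,i=8
  #.##.|#  b22=1 t=3,i=13
  #.#.#|#  b21=1 t=2,i=2
  #.#..|.  b20=0 t=1,i=18
  #..##|#  b19=1 t=0,i=12
  #..#.|.  b18=0 t=1,i=15
  #...#|.  b17=0 t=0,i=4
  #....|#  b16=1 t=1,i=4
  .####|#  b15=1 t=1,i=11
  .###.|.  b14=0 t=0,i=9
  .##.#|.  b13=0 t=0,i=14
  .##..|#  b12=1 t=0,i=2
  .#.##|.  b11=0 t=0,i=7
  .#.#.|.  b10=0 t=1,i=17
  .#..#|#  b9=1 t=1,i=19
  .#...|#  b8=1 t=5,i=10
  ..###|#  b7=1 t=1,i=0
  ..##.|#  b6=1 t=0,i=1
  ..#.#|.  b5=0 t=0,i=6
  ..#..|.  b4=0 t=4,i=4
  ...##|#  b3=1 t=0,i=0
  ...#.|.  b2=0 t=0,i=5
  ....#|#  b1=1 t=1,i=6
  .....|#  b0=1 t=1,i=5
  bits 01010010111010011001001111001011 = 1391039435

1391039435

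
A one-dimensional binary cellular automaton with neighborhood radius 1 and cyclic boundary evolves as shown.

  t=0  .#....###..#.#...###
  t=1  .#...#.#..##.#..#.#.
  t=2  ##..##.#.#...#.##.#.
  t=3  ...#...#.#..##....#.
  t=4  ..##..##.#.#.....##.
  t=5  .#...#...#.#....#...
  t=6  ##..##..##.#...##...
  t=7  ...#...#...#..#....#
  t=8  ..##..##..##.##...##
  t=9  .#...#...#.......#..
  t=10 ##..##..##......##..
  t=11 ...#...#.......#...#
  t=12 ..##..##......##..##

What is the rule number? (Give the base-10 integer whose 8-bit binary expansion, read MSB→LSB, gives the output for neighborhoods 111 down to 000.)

134

  nb ###: next=#  (t=0,i=7, bit7=1)
  nb ##.: next=.  (t=0,i=8, bit6=0)
  nb #.#: next=.  (t=0,i=0, bit5=0)
  nb #..: next=.  (t=0,i=2, bit4=0)
  nb .##: next=.  (t=0,i=6, bit3=0)
  nb .#.: next=#  (t=0,i=1, bit2=1)
  nb ..#: next=#  (t=0,i=5, bit1=1)
  nb ...: next=.  (t=0,i=3, bit0=0)
  bits 10000110 = 134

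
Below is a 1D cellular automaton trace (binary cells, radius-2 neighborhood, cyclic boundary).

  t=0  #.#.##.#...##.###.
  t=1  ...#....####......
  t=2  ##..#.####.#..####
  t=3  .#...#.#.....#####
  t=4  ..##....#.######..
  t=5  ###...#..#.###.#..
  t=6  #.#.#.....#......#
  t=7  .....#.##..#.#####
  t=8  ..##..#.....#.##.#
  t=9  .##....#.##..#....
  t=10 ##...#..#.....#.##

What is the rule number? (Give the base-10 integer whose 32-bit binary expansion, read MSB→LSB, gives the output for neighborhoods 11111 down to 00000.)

2416609739

  [31] ##### => #  t=2,i=16
  [30] ####. => .  t=1,i=10
  [29] ###.# => .  t=0,i=16
  [28] ###.. => #  t=1,i=11
  [27] ##.## => .  t=0,i=13
  [26] ##.#. => .  t=0,i=6
  [25] ##..# => .  t=2,i=2
  [24] ##... => .  t=1,i=12
  [23] #.### => .  t=0,i=14
  [22] #.##. => .  t=0,i=4
  [21] #.#.# => .  t=0,i=0
  [20] #.#.. => .  t=0,i=7
  [19] #..## => #  t=2,i=13
  [18] #..#. => .  t=2,i=3
  [17] #...# => #  t=0,i=9
  [16] #.... => .  t=1,i=5
  [15] .#### => #  t=1,i=9
  [14] .###. => .  t=0,i=15
  [13] .##.# => .  t=0,i=5
  [12] .##.. => .  t=4,i=3
  [11] .#.## => #  t=0,i=3
  [10] .#.#. => .  t=0,i=1
  [9] .#..# => .  t=2,i=12
  [8] .#... => #  t=0,i=8
  [7] ..### => #  t=1,i=8
  [6] ..##. => #  t=0,i=11
  [5] ..#.# => .  t=2,i=4
  [4] ..#.. => .  t=1,i=3
  [3] ...## => #  t=0,i=10
  [2] ...#. => .  t=1,i=2
  [1] ....# => #  t=1,i=1
  [0] ..... => #  t=1,i=0
  bits 10010000000010101000100111001011 = 2416609739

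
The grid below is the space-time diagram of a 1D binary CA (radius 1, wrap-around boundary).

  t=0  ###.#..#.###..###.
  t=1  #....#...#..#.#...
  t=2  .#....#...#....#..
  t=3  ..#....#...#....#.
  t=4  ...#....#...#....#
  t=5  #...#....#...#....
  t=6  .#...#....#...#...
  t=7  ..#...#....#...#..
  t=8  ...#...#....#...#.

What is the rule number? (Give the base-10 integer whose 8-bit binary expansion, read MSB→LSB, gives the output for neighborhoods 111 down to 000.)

24

  ### -> .   bit 7 = 0  t=0,i=1
  ##. -> .   bit 6 = 0  t=0,i=2
  #.# -> .   bit 5 = 0  t=0,i=3
  #.. -> #   bit 4 = 1  t=0,i=5
  .## -> #   bit 3 = 1  t=0,i=0
  .#. -> .   bit 2 = 0  t=0,i=4
  ..# -> .   bit 1 = 0  t=0,i=6
  ... -> .   bit 0 = 0  t=1,i=2
  bits 00011000 = 24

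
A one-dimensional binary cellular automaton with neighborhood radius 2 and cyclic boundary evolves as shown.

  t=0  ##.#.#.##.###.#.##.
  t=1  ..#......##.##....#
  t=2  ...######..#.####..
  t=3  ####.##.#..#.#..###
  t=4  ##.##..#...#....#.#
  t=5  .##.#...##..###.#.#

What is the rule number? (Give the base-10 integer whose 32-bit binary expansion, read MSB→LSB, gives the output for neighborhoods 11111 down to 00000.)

3179483563

  ##### -> #   bit 31 = 1  t=2,i=5
  ####. -> .   bit 30 = 0  t=2,i=7
  ###.# -> #   bit 29 = 1  t=0,i=12
  ###.. -> #   bit 28 = 1  t=2,i=8
  ##.## -> #   bit 27 = 1  t=0,i=9
  ##.#. -> #   bit 26 = 1  t=0,i=2
  ##..# -> .   bit 25 = 0  t=2,i=9
  ##... -> #   bit 24 = 1  t=1,i=14
  #.### -> #   bit 23 = 1  t=0,i=10
  #.##. -> .   bit 22 = 0  t=0,i=0
  #.#.# -> .   bit 21 = 0  t=0,i=3
  #.#.. -> .   bit 20 = 0  t=3,i=8
  #..## -> .   bit 19 = 0  t=3,i=15
  #..#. -> .   bit 18 = 0  t=1,i=1
  #...# -> #   bit 17 = 1  t=4,i=9
  #.... -> #   bit 16 = 1  t=1,i=4
  .#### -> .   bit 15 = 0  t=2,i=4
  .###. -> .   bit 14 = 0  t=0,i=11
  .##.# -> .   bit 13 = 0  t=0,i=1
  .##.. -> #   bit 12 = 1  t=1,i=13
  .#.## -> .   bit 11 = 0  t=0,i=6
  .#.#. -> .   bit 10 = 0  t=0,i=4
  .#..# -> .   bit 9 = 0  t=1,i=0
  .#... -> #   bit 8 = 1  t=1,i=3
  ..### -> #   bit 7 = 1  t=2,i=3
  ..##. -> .   bit 6 = 0  t=1,i=9
  ..#.# -> #   bit 5 = 1  t=2,i=11
  ..#.. -> .   bit 4 = 0  t=1,i=2
  ...## -> #   bit 3 = 1  t=1,i=8
  ...#. -> .   bit 2 = 0  t=1,i=17
  ....# -> #   bit 1 = 1  t=1,i=7
  ..... -> #   bit 0 = 1  t=1,i=5
  bits 10111101100000110001000110101011 = 3179483563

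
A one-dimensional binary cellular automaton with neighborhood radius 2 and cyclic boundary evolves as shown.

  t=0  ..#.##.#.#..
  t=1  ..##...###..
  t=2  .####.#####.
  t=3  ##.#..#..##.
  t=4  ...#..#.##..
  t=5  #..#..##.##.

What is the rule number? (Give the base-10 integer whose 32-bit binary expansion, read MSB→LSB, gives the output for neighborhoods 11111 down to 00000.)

1371036921

  #####|.  b31=0 t=2,i=8
  ####.|#  b30=1 t=2,i=3
  ###.#|.  b29=0 t=2,i=4
  ###..|#  b28=1 t=1,i=9
  ##.##|.  b27=0 t=2,i=5
  ##.#.|.  b26=0 t=0,i=6
  ##..#|.  b25=0 t=2,i=11
  ##...|#  b24=1 t=1,i=4
  #.###|#  b23=1 t=2,i=6
  #.##.|.  b22=0 t=0,i=4
  #.#.#|#  b21=1 t=0,i=7
  #.#..|#  b20=1 t=0,i=9
  #..##|#  b19=1 t=2,i=0
  #..#.|.  b18=0 t=3,i=5
  #...#|.  b17=0 t=1,i=5
  #....|.  b16=0 t=0,i=11
  .####|.  b15=0 t=2,i=2
  .###.|#  b14=1 t=1,i=8
  .##.#|.  b13=0 t=0,i=5
  .##..|#  b12=1 t=1,i=3
  .#.##|#  b11=1 t=0,i=3
  .#.#.|#  b10=1 t=0,i=8
  .#..#|.  b9=0 t=3,i=4
  .#...|.  b8=0 t=0,i=10
  ..###|#  b7=1 t=1,i=7
  ..##.|#  b6=1 t=1,i=2
  ..#.#|#  b5=1 t=0,i=2
  ..#..|#  b4=1 t=3,i=6
  ...##|#  b3=1 t=1,i=1
  ...#.|.  b2=0 t=0,i=1
  ....#|.  b1=0 t=0,i=0
  .....|#  b0=1 t=4,i=0
  bits 01010001101110000101110011111001 = 1371036921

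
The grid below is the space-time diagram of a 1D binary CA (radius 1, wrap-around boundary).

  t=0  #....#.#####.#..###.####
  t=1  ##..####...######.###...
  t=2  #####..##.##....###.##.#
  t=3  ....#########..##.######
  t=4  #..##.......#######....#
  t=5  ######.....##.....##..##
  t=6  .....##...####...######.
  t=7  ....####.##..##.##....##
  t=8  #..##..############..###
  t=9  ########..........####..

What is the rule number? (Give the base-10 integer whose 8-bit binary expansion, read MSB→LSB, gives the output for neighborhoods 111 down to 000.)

  ### -> .   bit 7 = 0  t=0,i=8
  ##. -> #   bit 6 = 1  t=0,i=0
  #.# -> #   bit 5 = 1  t=0,i=6
  #.. -> #   bit 4 = 1  t=0,i=1
  .## -> #   bit 3 = 1  t=0,i=7
  .#. -> #   bit 2 = 1  t=0,i=5
  ..# -> #   bit 1 = 1  t=0,i=4
  ... -> .   bit 0 = 0  t=0,i=2
  bits 01111110 = 126

126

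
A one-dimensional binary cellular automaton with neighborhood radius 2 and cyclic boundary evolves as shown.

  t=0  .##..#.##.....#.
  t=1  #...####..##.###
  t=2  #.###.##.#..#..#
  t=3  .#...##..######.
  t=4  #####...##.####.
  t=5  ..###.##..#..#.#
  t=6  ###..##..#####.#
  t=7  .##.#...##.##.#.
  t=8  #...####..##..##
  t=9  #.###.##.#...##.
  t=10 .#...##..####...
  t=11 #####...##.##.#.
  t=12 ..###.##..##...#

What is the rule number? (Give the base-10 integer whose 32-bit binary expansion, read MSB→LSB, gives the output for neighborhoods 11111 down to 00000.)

  [31] ##### => #  t=3,i=11
  [30] ####. => #  t=1,i=6
  [29] ###.# => .  t=2,i=4
  [28] ###.. => #  t=1,i=0
  [27] ##.## => #  t=1,i=12
  [26] ##.#. => .  t=2,i=8
  [25] ##..# => .  t=0,i=3
  [24] ##... => .  t=0,i=9
  [23] #.### => .  t=1,i=13
  [22] #.##. => #  t=0,i=7
  [21] #.#.# => .  t=9,i=0
  [20] #.#.. => #  t=2,i=9
  [19] #..## => #  t=0,i=0
  [18] #..#. => #  t=0,i=4
  [17] #...# => #  t=1,i=2
  [16] #.... => #  t=0,i=10
  [15] .#### => .  t=1,i=5
  [14] .###. => .  t=2,i=3
  [13] .##.# => .  t=1,i=11
  [12] .##.. => .  t=0,i=2
  [11] .#.## => #  t=0,i=6
  [10] .#.#. => .  t=5,i=14
  [9] .#..# => #  t=0,i=15
  [8] .#... => #  t=3,i=2
  [7] ..### => #  t=1,i=4
  [6] ..##. => .  t=0,i=1
  [5] ..#.# => #  t=0,i=5
  [4] ..#.. => #  t=0,i=14
  [3] ...## => #  t=1,i=3
  [2] ...#. => #  t=0,i=13
  [1] ....# => .  t=0,i=12
  [0] ..... => #  t=0,i=11
  bits 11011000010111110000101110111101 = 3630107581

3630107581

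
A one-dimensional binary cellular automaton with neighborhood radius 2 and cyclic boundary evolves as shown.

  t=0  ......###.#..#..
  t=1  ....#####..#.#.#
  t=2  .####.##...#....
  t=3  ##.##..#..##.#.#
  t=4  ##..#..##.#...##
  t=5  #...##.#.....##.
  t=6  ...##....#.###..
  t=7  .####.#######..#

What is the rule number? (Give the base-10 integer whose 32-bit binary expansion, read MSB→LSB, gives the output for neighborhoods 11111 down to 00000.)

3766573822

  #####|#  b31=1 t=1,i=6
  ####.|#  b30=1 t=1,i=7
  ###.#|#  b29=1 t=0,i=8
  ###..|.  b28=0 t=1,i=8
  ##.##|.  b27=0 t=2,i=5
  ##.#.|.  b26=0 t=0,i=9
  ##..#|.  b25=0 t=1,i=9
  ##...|.  b24=0 t=2,i=8
  #.###|#  b23=1 t=3,i=15
  #.##.|.  b22=0 t=2,i=6
  #.#.#|.  b21=0 t=1,i=13
  #.#..|.  b20=0 t=0,i=10
  #..##|.  b19=0 t=3,i=9
  #..#.|.  b18=0 t=0,i=12
  #...#|.  b17=0 t=2,i=9
  #....|#  b16=1 t=0,i=15
  .####|.  b15=0 t=1,i=5
  .###.|#  b14=1 t=0,i=7
  .##.#|.  b13=0 t=3,i=11
  .##..|#  b12=1 t=2,i=7
  .#.##|#  b11=1 t=3,i=14
  .#.#.|.  b10=0 t=1,i=12
  .#..#|#  b9=1 t=0,i=11
  .#...|.  b8=0 t=0,i=14
  ..###|#  b7=1 t=0,i=6
  ..##.|#  b6=1 t=3,i=10
  ..#.#|#  b5=1 t=1,i=11
  ..#..|#  b4=1 t=0,i=13
  ...##|#  b3=1 t=0,i=5
  ...#.|#  b2=1 t=2,i=10
  ....#|#  b1=1 t=0,i=4
  .....|.  b0=0 t=0,i=0
  bits 11100000100000010101101011111110 = 3766573822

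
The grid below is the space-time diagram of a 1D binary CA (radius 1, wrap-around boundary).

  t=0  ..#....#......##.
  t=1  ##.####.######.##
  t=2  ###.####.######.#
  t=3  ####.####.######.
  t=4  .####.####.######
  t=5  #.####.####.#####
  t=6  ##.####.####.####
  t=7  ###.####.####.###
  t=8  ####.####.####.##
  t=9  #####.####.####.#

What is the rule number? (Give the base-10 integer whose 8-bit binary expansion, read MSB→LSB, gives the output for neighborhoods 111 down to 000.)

  ### -> #   bit 7 = 1  t=1,i=0
  ##. -> #   bit 6 = 1  t=0,i=15
  #.# -> #   bit 5 = 1  t=1,i=2
  #.. -> #   bit 4 = 1  t=0,i=3
  .## -> .   bit 3 = 0  t=0,i=14
  .#. -> .   bit 2 = 0  t=0,i=2
  ..# -> #   bit 1 = 1  t=0,i=1
  ... -> #   bit 0 = 1  t=0,i=0
  bits 11110011 = 243

243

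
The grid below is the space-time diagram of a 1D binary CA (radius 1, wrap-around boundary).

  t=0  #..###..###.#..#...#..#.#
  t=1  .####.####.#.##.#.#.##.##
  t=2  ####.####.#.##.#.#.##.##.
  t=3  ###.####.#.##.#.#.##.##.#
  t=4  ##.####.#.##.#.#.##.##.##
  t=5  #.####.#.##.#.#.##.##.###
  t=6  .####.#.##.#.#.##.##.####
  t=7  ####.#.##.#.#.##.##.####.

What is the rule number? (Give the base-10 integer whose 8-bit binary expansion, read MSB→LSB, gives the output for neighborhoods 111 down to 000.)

  ### -> #   bit 7 = 1  t=0,i=4
  ##. -> .   bit 6 = 0  t=0,i=0
  #.# -> #   bit 5 = 1  t=0,i=11
  #.. -> #   bit 4 = 1  t=0,i=1
  .## -> #   bit 3 = 1  t=0,i=3
  .#. -> .   bit 2 = 0  t=0,i=12
  ..# -> #   bit 1 = 1  t=0,i=2
  ... -> .   bit 0 = 0  t=0,i=17
  bits 10111010 = 186

186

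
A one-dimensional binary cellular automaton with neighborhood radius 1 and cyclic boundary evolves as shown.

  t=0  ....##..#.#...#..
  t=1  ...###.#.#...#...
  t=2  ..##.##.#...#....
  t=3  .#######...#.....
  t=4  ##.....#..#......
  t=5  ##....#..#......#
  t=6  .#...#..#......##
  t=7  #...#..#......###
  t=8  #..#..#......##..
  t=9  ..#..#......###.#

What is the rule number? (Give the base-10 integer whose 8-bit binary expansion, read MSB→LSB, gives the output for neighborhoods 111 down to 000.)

106

  ### -> .   bit 7 = 0  t=1,i=4
  ##. -> #   bit 6 = 1  t=0,i=5
  #.# -> #   bit 5 = 1  t=0,i=9
  #.. -> .   bit 4 = 0  t=0,i=6
  .## -> #   bit 3 = 1  t=0,i=4
  .#. -> .   bit 2 = 0  t=0,i=8
  ..# -> #   bit 1 = 1  t=0,i=3
  ... -> .   bit 0 = 0  t=0,i=0
  bits 01101010 = 106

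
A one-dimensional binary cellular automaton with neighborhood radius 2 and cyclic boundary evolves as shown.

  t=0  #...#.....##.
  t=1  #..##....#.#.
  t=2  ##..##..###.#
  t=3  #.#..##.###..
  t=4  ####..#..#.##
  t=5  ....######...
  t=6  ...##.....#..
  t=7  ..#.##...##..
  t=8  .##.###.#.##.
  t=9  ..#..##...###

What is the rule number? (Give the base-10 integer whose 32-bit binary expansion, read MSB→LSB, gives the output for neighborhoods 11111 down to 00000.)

  #####|.  b31=0 t=4,i=0
  ####.|.  b30=0 t=4,i=2
  ###.#|#  b29=1 t=2,i=10
  ###..|.  b28=0 t=2,i=1
  ##.##|.  b27=0 t=2,i=11
  ##.#.|.  b26=0 t=0,i=12
  ##..#|#  b25=1 t=2,i=2
  ##...|#  b24=1 t=1,i=5
  #.###|.  b23=0 t=2,i=12
  #.##.|#  b22=1 t=7,i=4
  #.#.#|.  b21=0 t=1,i=11
  #.#..|#  b20=1 t=0,i=0
  #..##|.  b19=0 t=1,i=2
  #..#.|#  b18=1 t=3,i=12
  #...#|.  b17=0 t=0,i=2
  #....|.  b16=0 t=0,i=6
  .####|.  b15=0 t=4,i=12
  .###.|#  b14=1 t=2,i=0
  .##.#|#  b13=1 t=0,i=11
  .##..|#  b12=1 t=1,i=4
  .#.##|.  b11=0 t=4,i=10
  .#.#.|#  b10=1 t=1,i=10
  .#..#|#  b9=1 t=1,i=1
  .#...|.  b8=0 t=0,i=1
  ..###|#  b7=1 t=2,i=8
  ..##.|.  b6=0 t=0,i=10
  ..#.#|#  b5=1 t=1,i=9
  ..#..|#  b4=1 t=0,i=4
  ...##|#  b3=1 t=0,i=9
  ...#.|#  b2=1 t=0,i=3
  ....#|.  b1=0 t=0,i=8
  .....|.  b0=0 t=0,i=7
  bits 00100011010101000111011010111100 = 592737980

592737980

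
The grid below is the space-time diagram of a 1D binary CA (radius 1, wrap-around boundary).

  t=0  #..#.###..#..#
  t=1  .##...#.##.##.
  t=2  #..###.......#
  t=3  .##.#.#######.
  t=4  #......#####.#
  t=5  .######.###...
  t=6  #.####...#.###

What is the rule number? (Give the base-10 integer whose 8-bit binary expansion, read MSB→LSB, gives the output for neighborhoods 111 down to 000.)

147

  ###|#  b7=1 t=0,i=6
  ##.|.  b6=0 t=0,i=0
  #.#|.  b5=0 t=0,i=4
  #..|#  b4=1 t=0,i=1
  .##|.  b3=0 t=0,i=5
  .#.|.  b2=0 t=0,i=3
  ..#|#  b1=1 t=0,i=2
  ...|#  b0=1 t=1,i=4
  bits 10010011 = 147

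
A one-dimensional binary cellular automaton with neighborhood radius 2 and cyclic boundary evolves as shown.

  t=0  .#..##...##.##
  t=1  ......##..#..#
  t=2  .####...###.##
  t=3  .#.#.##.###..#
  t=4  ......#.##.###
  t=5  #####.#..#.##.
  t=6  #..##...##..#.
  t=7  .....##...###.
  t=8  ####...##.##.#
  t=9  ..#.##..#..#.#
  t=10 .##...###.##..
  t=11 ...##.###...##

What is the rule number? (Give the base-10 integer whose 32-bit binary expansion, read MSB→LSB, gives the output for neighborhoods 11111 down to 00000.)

  [31] ##### => .  t=5,i=2
  [30] ####. => #  t=2,i=3
  [29] ###.# => #  t=2,i=10
  [28] ###.. => .  t=2,i=4
  [27] ##.## => .  t=0,i=11
  [26] ##.#. => .  t=0,i=0
  [25] ##..# => #  t=1,i=8
  [24] ##... => #  t=0,i=6
  [23] #.### => #  t=2,i=1
  [22] #.##. => .  t=0,i=12
  [21] #.#.# => .  t=3,i=1
  [20] #.#.. => .  t=0,i=1
  [19] #..## => .  t=0,i=3
  [18] #..#. => #  t=1,i=9
  [17] #...# => #  t=0,i=7
  [16] #.... => #  t=1,i=1
  [15] .#### => .  t=2,i=2
  [14] .###. => #  t=2,i=9
  [13] .##.# => #  t=0,i=10
  [12] .##.. => .  t=0,i=5
  [11] .#.## => .  t=3,i=4
  [10] .#.#. => .  t=3,i=0
  [9] .#..# => .  t=0,i=2
  [8] .#... => .  t=1,i=0
  [7] ..### => #  t=2,i=8
  [6] ..##. => .  t=0,i=4
  [5] ..#.# => #  t=3,i=13
  [4] ..#.. => #  t=1,i=10
  [3] ...## => .  t=0,i=8
  [2] ...#. => .  t=4,i=5
  [1] ....# => #  t=1,i=4
  [0] ..... => #  t=1,i=2
  bits 01100011100001110110000010110011 = 1669816499

1669816499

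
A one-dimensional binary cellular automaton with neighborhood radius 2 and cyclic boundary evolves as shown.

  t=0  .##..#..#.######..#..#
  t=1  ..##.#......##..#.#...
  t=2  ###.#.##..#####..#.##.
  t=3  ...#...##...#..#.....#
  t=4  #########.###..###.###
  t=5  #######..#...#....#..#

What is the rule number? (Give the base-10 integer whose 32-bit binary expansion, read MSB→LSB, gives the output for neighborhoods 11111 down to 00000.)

  ##### -> #   bit 31 = 1  t=0,i=12
  ####. -> .   bit 30 = 0  t=0,i=14
  ###.# -> .   bit 29 = 0  t=2,i=2
  ###.. -> .   bit 28 = 0  t=0,i=15
  ##.## -> #   bit 27 = 1  t=2,i=21
  ##.#. -> #   bit 26 = 1  t=1,i=4
  ##..# -> #   bit 25 = 1  t=0,i=3
  ##... -> .   bit 24 = 0  t=3,i=9
  #.### -> .   bit 23 = 0  t=0,i=10
  #.##. -> .   bit 22 = 0  t=0,i=1
  #.#.# -> .   bit 21 = 0  t=2,i=4
  #.#.. -> .   bit 20 = 0  t=1,i=5
  #..## -> .   bit 19 = 0  t=2,i=9
  #..#. -> .   bit 18 = 0  t=0,i=4
  #...# -> #   bit 17 = 1  t=3,i=1
  #.... -> #   bit 16 = 1  t=1,i=7
  .#### -> .   bit 15 = 0  t=0,i=11
  .###. -> .   bit 14 = 0  t=2,i=1
  .##.# -> .   bit 13 = 0  t=1,i=3
  .##.. -> #   bit 12 = 1  t=0,i=2
  .#.## -> .   bit 11 = 0  t=0,i=0
  .#.#. -> #   bit 10 = 1  t=1,i=17
  .#..# -> .   bit 9 = 0  t=0,i=6
  .#... -> #   bit 8 = 1  t=1,i=6
  ..### -> .   bit 7 = 0  t=2,i=10
  ..##. -> #   bit 6 = 1  t=1,i=2
  ..#.# -> .   bit 5 = 0  t=0,i=8
  ..#.. -> #   bit 4 = 1  t=0,i=5
  ...## -> #   bit 3 = 1  t=1,i=1
  ...#. -> #   bit 2 = 1  t=3,i=2
  ....# -> #   bit 1 = 1  t=1,i=0
  ..... -> .   bit 0 = 0  t=1,i=8
  bits 10001110000000110001010101011110 = 2382566750

2382566750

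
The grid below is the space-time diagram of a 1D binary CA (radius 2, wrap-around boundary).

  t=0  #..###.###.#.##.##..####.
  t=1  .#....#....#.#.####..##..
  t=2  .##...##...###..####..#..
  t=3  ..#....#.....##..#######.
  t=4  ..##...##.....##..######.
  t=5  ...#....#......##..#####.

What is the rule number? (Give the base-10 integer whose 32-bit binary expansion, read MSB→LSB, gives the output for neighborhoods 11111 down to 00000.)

  [31] ##### => #  t=3,i=19
  [30] ####. => #  t=0,i=22
  [29] ###.# => .  t=0,i=5
  [28] ###.. => #  t=1,i=18
  [27] ##.## => #  t=0,i=6
  [26] ##.#. => .  t=0,i=10
  [25] ##..# => #  t=0,i=18
  [24] ##... => .  t=1,i=23
  [23] #.### => .  t=0,i=7
  [22] #.##. => #  t=0,i=13
  [21] #.#.# => #  t=0,i=11
  [20] #.#.. => .  t=0,i=0
  [19] #..## => .  t=0,i=2
  [18] #..#. => #  t=2,i=21
  [17] #...# => .  t=1,i=24
  [16] #.... => .  t=1,i=3
  [15] .#### => #  t=0,i=21
  [14] .###. => .  t=0,i=4
  [13] .##.# => .  t=0,i=14
  [12] .##.. => #  t=0,i=17
  [11] .#.## => .  t=0,i=12
  [10] .#.#. => #  t=1,i=12
  [9] .#..# => #  t=0,i=1
  [8] .#... => #  t=1,i=2
  [7] ..### => .  t=0,i=3
  [6] ..##. => .  t=1,i=21
  [5] ..#.# => #  t=1,i=11
  [4] ..#.. => #  t=1,i=1
  [3] ...## => .  t=2,i=0
  [2] ...#. => .  t=1,i=0
  [1] ....# => .  t=1,i=4
  [0] ..... => .  t=3,i=10
  bits 11011010011001001001011100110000 = 3664025392

3664025392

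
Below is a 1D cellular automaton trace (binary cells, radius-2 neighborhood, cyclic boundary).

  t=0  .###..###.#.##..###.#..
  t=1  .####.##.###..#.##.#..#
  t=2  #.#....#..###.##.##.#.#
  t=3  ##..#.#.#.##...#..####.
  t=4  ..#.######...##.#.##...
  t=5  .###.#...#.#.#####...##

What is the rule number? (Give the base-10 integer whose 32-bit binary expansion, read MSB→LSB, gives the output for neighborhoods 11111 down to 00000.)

371453669

  ##### -> .   bit 31 = 0  t=4,i=6
  ####. -> .   bit 30 = 0  t=1,i=3
  ###.# -> .   bit 29 = 0  t=0,i=8
  ###.. -> #   bit 28 = 1  t=0,i=3
  ##.## -> .   bit 27 = 0  t=1,i=5
  ##.#. -> #   bit 26 = 1  t=0,i=9
  ##..# -> #   bit 25 = 1  t=0,i=4
  ##... -> .   bit 24 = 0  t=3,i=12
  #.### -> .   bit 23 = 0  t=1,i=1
  #.##. -> .   bit 22 = 0  t=0,i=12
  #.#.# -> #   bit 21 = 1  t=0,i=10
  #.#.. -> .   bit 20 = 0  t=0,i=20
  #..## -> .   bit 19 = 0  t=0,i=5
  #..#. -> .   bit 18 = 0  t=1,i=13
  #...# -> #   bit 17 = 1  t=0,i=22
  #.... -> #   bit 16 = 1  t=2,i=4
  .#### -> #   bit 15 = 1  t=1,i=2
  .###. -> #   bit 14 = 1  t=0,i=2
  .##.# -> #   bit 13 = 1  t=1,i=7
  .##.. -> .   bit 12 = 0  t=0,i=13
  .#.## -> #   bit 11 = 1  t=0,i=11
  .#.#. -> #   bit 10 = 1  t=3,i=5
  .#..# -> #   bit 9 = 1  t=1,i=20
  .#... -> .   bit 8 = 0  t=0,i=21
  ..### -> #   bit 7 = 1  t=0,i=1
  ..##. -> #   bit 6 = 1  t=4,i=13
  ..#.# -> #   bit 5 = 1  t=1,i=14
  ..#.. -> .   bit 4 = 0  t=2,i=7
  ...## -> .   bit 3 = 0  t=0,i=0
  ...#. -> #   bit 2 = 1  t=2,i=6
  ....# -> .   bit 1 = 0  t=2,i=5
  ..... -> #   bit 0 = 1  t=4,i=22
  bits 00010110001000111110111011100101 = 371453669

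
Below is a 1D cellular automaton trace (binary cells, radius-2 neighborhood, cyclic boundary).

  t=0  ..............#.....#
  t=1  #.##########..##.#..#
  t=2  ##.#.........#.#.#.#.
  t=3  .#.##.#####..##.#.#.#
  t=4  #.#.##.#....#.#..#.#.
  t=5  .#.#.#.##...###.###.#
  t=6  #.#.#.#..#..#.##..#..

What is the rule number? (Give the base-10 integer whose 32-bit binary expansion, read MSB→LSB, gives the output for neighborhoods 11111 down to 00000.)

689745329

  [31] ##### => .  t=1,i=4
  [30] ####. => .  t=1,i=10
  [29] ###.# => #  t=5,i=14
  [28] ###.. => .  t=1,i=11
  [27] ##.## => #  t=1,i=1
  [26] ##.#. => .  t=1,i=16
  [25] ##..# => .  t=1,i=12
  [24] ##... => #  t=5,i=9
  [23] #.### => .  t=1,i=2
  [22] #.##. => .  t=2,i=0
  [21] #.#.# => .  t=2,i=15
  [20] #.#.. => #  t=1,i=17
  [19] #..## => #  t=1,i=13
  [18] #..#. => #  t=4,i=16
  [17] #...# => .  t=5,i=10
  [16] #.... => .  t=0,i=1
  [15] .#### => #  t=1,i=3
  [14] .###. => .  t=5,i=13
  [13] .##.# => #  t=1,i=0
  [12] .##.. => .  t=5,i=8
  [11] .#.## => #  t=2,i=20
  [10] .#.#. => #  t=2,i=14
  [9] .#..# => .  t=1,i=18
  [8] .#... => #  t=0,i=0
  [7] ..### => #  t=5,i=12
  [6] ..##. => .  t=1,i=14
  [5] ..#.# => #  t=2,i=13
  [4] ..#.. => #  t=0,i=14
  [3] ...## => .  t=5,i=11
  [2] ...#. => .  t=0,i=13
  [1] ....# => .  t=0,i=12
  [0] ..... => #  t=0,i=2
  bits 00101001000111001010110110110001 = 689745329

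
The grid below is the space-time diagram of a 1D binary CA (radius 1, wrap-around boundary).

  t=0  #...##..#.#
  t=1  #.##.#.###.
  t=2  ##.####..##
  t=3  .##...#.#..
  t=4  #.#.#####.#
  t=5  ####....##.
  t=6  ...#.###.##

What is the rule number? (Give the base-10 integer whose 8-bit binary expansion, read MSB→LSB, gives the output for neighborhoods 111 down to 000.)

  [7] ### => .  t=1,i=8
  [6] ##. => #  t=0,i=0
  [5] #.# => #  t=0,i=9
  [4] #.. => .  t=0,i=1
  [3] .## => .  t=0,i=4
  [2] .#. => #  t=0,i=8
  [1] ..# => #  t=0,i=3
  [0] ... => #  t=0,i=2
  bits 01100111 = 103

103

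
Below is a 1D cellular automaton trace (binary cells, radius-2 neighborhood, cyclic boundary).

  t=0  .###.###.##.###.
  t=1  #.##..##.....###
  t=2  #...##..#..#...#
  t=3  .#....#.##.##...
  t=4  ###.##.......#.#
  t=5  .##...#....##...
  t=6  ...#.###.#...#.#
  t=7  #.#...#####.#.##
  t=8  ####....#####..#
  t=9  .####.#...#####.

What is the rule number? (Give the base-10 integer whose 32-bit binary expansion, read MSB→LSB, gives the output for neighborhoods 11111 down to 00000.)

4147660566

  [31] ##### => #  t=7,i=8
  [30] ####. => #  t=1,i=15
  [29] ###.# => #  t=0,i=3
  [28] ###.. => #  t=0,i=14
  [27] ##.## => .  t=0,i=4
  [26] ##.#. => #  t=6,i=8
  [25] ##..# => #  t=0,i=15
  [24] ##... => #  t=1,i=8
  [23] #.### => .  t=0,i=5
  [22] #.##. => .  t=0,i=9
  [21] #.#.# => #  t=7,i=12
  [20] #.#.. => #  t=6,i=9
  [19] #..## => #  t=0,i=0
  [18] #..#. => .  t=2,i=7
  [17] #...# => .  t=2,i=2
  [16] #.... => .  t=1,i=9
  [15] .#### => .  t=1,i=14
  [14] .###. => #  t=0,i=2
  [13] .##.# => .  t=0,i=10
  [12] .##.. => .  t=1,i=3
  [11] .#.## => .  t=3,i=7
  [10] .#.#. => #  t=6,i=14
  [9] .#..# => #  t=2,i=9
  [8] .#... => #  t=2,i=12
  [7] ..### => .  t=0,i=1
  [6] ..##. => .  t=1,i=6
  [5] ..#.# => .  t=3,i=6
  [4] ..#.. => #  t=2,i=8
  [3] ...## => .  t=1,i=12
  [2] ...#. => #  t=3,i=0
  [1] ....# => #  t=1,i=11
  [0] ..... => .  t=1,i=10
  bits 11110111001110000100011100010110 = 4147660566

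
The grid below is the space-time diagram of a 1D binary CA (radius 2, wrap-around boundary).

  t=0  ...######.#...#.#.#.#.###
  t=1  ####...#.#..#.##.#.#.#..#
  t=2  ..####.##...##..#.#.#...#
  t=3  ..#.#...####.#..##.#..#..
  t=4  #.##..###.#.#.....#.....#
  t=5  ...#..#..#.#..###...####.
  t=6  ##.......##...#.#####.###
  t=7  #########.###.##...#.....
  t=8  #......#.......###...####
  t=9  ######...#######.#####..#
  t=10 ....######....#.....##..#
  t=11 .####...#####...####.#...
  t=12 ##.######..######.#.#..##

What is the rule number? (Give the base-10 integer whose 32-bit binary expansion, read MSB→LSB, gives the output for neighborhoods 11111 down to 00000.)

1426267307

  nb #####: next=.  (t=0,i=5, bit31=0)
  nb ####.: next=#  (t=0,i=7, bit30=1)
  nb ###.#: next=.  (t=0,i=8, bit29=0)
  nb ###..: next=#  (t=0,i=24, bit28=1)
  nb ##.##: next=.  (t=2,i=6, bit27=0)
  nb ##.#.: next=#  (t=0,i=9, bit26=1)
  nb ##..#: next=.  (t=2,i=14, bit25=0)
  nb ##...: next=#  (t=0,i=0, bit24=1)
  nb #.###: next=.  (t=0,i=22, bit23=0)
  nb #.##.: next=.  (t=1,i=14, bit22=0)
  nb #.#.#: next=.  (t=0,i=16, bit21=0)
  nb #.#..: next=.  (t=0,i=10, bit20=0)
  nb #..##: next=.  (t=1,i=23, bit19=0)
  nb #..#.: next=.  (t=1,i=11, bit18=0)
  nb #...#: next=#  (t=0,i=1, bit17=1)
  nb #....: next=#  (t=3,i=24, bit16=1)
  nb .####: next=.  (t=0,i=4, bit15=0)
  nb .###.: next=.  (t=0,i=23, bit14=0)
  nb .##.#: next=.  (t=1,i=15, bit13=0)
  nb .##..: next=#  (t=2,i=8, bit12=1)
  nb .#.##: next=#  (t=0,i=21, bit11=1)
  nb .#.#.: next=#  (t=0,i=15, bit10=1)
  nb .#..#: next=.  (t=1,i=10, bit9=0)
  nb .#...: next=.  (t=0,i=11, bit8=0)
  nb ..###: next=#  (t=0,i=3, bit7=1)
  nb ..##.: next=.  (t=2,i=12, bit6=0)
  nb ..#.#: next=#  (t=0,i=14, bit5=1)
  nb ..#..: next=.  (t=2,i=24, bit4=0)
  nb ...##: next=#  (t=0,i=2, bit3=1)
  nb ...#.: next=.  (t=0,i=13, bit2=0)
  nb ....#: next=#  (t=3,i=0, bit1=1)
  nb .....: next=#  (t=4,i=15, bit0=1)
  bits 01010101000000110001110010101011 = 1426267307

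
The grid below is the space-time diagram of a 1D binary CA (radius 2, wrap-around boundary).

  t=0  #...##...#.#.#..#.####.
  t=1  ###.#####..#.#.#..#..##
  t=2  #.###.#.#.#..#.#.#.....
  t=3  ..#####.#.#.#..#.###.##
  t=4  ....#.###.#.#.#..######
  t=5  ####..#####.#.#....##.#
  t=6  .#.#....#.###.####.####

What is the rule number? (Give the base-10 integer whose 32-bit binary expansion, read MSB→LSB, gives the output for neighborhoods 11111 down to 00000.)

  ##### -> #   bit 31 = 1  t=1,i=0
  ####. -> .   bit 30 = 0  t=0,i=20
  ###.# -> #   bit 29 = 1  t=0,i=21
  ###.. -> #   bit 28 = 1  t=1,i=8
  ##.## -> #   bit 27 = 1  t=1,i=3
  ##.#. -> #   bit 26 = 1  t=0,i=22
  ##..# -> .   bit 25 = 0  t=1,i=9
  ##... -> #   bit 24 = 1  t=0,i=6
  #.### -> #   bit 23 = 1  t=0,i=18
  #.##. -> #   bit 22 = 1  t=3,i=21
  #.#.# -> #   bit 21 = 1  t=0,i=11
  #.#.. -> #   bit 20 = 1  t=0,i=0
  #..## -> .   bit 19 = 0  t=1,i=20
  #..#. -> #   bit 18 = 1  t=0,i=15
  #...# -> #   bit 17 = 1  t=0,i=2
  #.... -> #   bit 16 = 1  t=2,i=19
  .#### -> .   bit 15 = 0  t=0,i=19
  .###. -> #   bit 14 = 1  t=2,i=3
  .##.# -> #   bit 13 = 1  t=5,i=20
  .##.. -> #   bit 12 = 1  t=0,i=5
  .#.## -> .   bit 11 = 0  t=0,i=17
  .#.#. -> .   bit 10 = 0  t=0,i=10
  .#..# -> .   bit 9 = 0  t=0,i=14
  .#... -> #   bit 8 = 1  t=0,i=1
  ..### -> .   bit 7 = 0  t=1,i=21
  ..##. -> #   bit 6 = 1  t=0,i=4
  ..#.# -> .   bit 5 = 0  t=0,i=9
  ..#.. -> .   bit 4 = 0  t=1,i=18
  ...## -> .   bit 3 = 0  t=0,i=3
  ...#. -> #   bit 2 = 1  t=0,i=8
  ....# -> #   bit 1 = 1  t=2,i=21
  ..... -> .   bit 0 = 0  t=2,i=20
  bits 10111101111101110111000101000110 = 3187110214

3187110214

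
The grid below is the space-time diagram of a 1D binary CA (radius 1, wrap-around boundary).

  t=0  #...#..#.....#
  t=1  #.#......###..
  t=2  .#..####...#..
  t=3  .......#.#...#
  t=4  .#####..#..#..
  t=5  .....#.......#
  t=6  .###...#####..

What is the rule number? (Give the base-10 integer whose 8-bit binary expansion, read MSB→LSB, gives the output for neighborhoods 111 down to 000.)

97

  [7] ### => .  t=1,i=10
  [6] ##. => #  t=0,i=0
  [5] #.# => #  t=1,i=1
  [4] #.. => .  t=0,i=1
  [3] .## => .  t=0,i=13
  [2] .#. => .  t=0,i=4
  [1] ..# => .  t=0,i=3
  [0] ... => #  t=0,i=2
  bits 01100001 = 97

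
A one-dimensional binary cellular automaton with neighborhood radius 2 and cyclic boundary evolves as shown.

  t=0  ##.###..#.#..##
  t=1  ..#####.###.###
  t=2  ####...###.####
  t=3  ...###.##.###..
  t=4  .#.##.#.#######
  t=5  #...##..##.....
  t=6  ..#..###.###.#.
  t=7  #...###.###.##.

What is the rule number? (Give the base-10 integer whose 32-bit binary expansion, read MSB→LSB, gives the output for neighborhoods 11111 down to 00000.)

  ##### -> .   bit 31 = 0  t=1,i=4
  ####. -> .   bit 30 = 0  t=0,i=0
  ###.# -> .   bit 29 = 0  t=0,i=1
  ###.. -> #   bit 28 = 1  t=0,i=5
  ##.## -> #   bit 27 = 1  t=0,i=2
  ##.#. -> #   bit 26 = 1  t=4,i=0
  ##..# -> #   bit 25 = 1  t=0,i=6
  ##... -> #   bit 24 = 1  t=2,i=4
  #.### -> #   bit 23 = 1  t=0,i=3
  #.##. -> .   bit 22 = 0  t=3,i=7
  #.#.# -> .   bit 21 = 0  t=4,i=1
  #.#.. -> #   bit 20 = 1  t=0,i=10
  #..## -> #   bit 19 = 1  t=0,i=12
  #..#. -> .   bit 18 = 0  t=0,i=7
  #...# -> #   bit 17 = 1  t=2,i=5
  #.... -> #   bit 16 = 1  t=3,i=14
  .#### -> #   bit 15 = 1  t=0,i=14
  .###. -> #   bit 14 = 1  t=0,i=4
  .##.# -> #   bit 13 = 1  t=3,i=8
  .##.. -> #   bit 12 = 1  t=5,i=5
  .#.## -> .   bit 11 = 0  t=4,i=2
  .#.#. -> #   bit 10 = 1  t=0,i=9
  .#..# -> .   bit 9 = 0  t=0,i=11
  .#... -> .   bit 8 = 0  t=5,i=1
  ..### -> #   bit 7 = 1  t=0,i=13
  ..##. -> .   bit 6 = 0  t=5,i=4
  ..#.# -> #   bit 5 = 1  t=0,i=8
  ..#.. -> .   bit 4 = 0  t=5,i=0
  ...## -> .   bit 3 = 0  t=2,i=6
  ...#. -> .   bit 2 = 0  t=5,i=14
  ....# -> #   bit 1 = 1  t=3,i=1
  ..... -> .   bit 0 = 0  t=3,i=0
  bits 00011111100110111111010010100010 = 530314402

530314402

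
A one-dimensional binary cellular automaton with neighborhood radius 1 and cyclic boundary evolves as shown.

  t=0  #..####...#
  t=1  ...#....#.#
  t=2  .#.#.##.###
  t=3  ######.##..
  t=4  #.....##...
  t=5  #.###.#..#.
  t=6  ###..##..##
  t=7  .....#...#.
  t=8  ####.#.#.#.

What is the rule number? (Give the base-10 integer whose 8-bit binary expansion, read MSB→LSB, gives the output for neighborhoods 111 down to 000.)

  [7] ### => .  t=0,i=4
  [6] ##. => .  t=0,i=0
  [5] #.# => #  t=1,i=9
  [4] #.. => .  t=0,i=1
  [3] .## => #  t=0,i=3
  [2] .#. => #  t=1,i=3
  [1] ..# => .  t=0,i=2
  [0] ... => #  t=0,i=8
  bits 00101101 = 45

45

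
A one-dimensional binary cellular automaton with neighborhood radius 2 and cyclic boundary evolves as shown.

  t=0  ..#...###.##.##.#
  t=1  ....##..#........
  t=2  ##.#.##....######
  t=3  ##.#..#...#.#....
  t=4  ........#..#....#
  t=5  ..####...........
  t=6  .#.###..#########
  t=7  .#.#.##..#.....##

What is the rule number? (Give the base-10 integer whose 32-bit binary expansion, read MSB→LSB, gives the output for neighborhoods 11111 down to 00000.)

  #####|.  b31=0 t=2,i=13
  ####.|#  b30=1 t=2,i=0
  ###.#|#  b29=1 t=0,i=8
  ###..|#  b28=1 t=5,i=5
  ##.##|.  b27=0 t=0,i=9
  ##.#.|.  b26=0 t=0,i=15
  ##..#|#  b25=1 t=1,i=6
  ##...|.  b24=0 t=2,i=7
  #.###|#  b23=1 t=6,i=3
  #.##.|.  b22=0 t=0,i=10
  #.#.#|#  b21=1 t=2,i=3
  #.#..|.  b20=0 t=0,i=16
  #..##|.  b19=0 t=6,i=7
  #..#.|.  b18=0 t=0,i=1
  #...#|#  b17=1 t=0,i=4
  #....|.  b16=0 t=1,i=10
  .####|#  b15=1 t=2,i=12
  .###.|.  b14=0 t=0,i=7
  .##.#|.  b13=0 t=0,i=11
  .##..|#  b12=1 t=1,i=5
  .#.##|.  b11=0 t=2,i=4
  .#.#.|#  b10=1 t=3,i=11
  .#..#|.  b9=0 t=0,i=0
  .#...|.  b8=0 t=0,i=3
  ..###|.  b7=0 t=0,i=6
  ..##.|.  b6=0 t=1,i=4
  ..#.#|.  b5=0 t=3,i=10
  ..#..|.  b4=0 t=0,i=2
  ...##|#  b3=1 t=0,i=5
  ...#.|.  b2=0 t=3,i=9
  ....#|.  b1=0 t=1,i=2
  .....|#  b0=1 t=1,i=0
  bits 01110010101000101001010000001001 = 1923257353

1923257353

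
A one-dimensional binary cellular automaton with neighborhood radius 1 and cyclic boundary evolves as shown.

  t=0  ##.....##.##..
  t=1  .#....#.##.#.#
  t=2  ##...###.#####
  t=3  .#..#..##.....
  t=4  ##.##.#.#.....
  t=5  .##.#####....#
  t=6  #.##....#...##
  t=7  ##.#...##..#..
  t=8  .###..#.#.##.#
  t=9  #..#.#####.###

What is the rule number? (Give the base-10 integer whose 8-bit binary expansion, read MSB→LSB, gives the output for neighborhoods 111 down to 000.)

102

  ###|.  b7=0 t=2,i=0
  ##.|#  b6=1 t=0,i=1
  #.#|#  b5=1 t=0,i=9
  #..|.  b4=0 t=0,i=2
  .##|.  b3=0 t=0,i=0
  .#.|#  b2=1 t=1,i=1
  ..#|#  b1=1 t=0,i=6
  ...|.  b0=0 t=0,i=3
  bits 01100110 = 102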